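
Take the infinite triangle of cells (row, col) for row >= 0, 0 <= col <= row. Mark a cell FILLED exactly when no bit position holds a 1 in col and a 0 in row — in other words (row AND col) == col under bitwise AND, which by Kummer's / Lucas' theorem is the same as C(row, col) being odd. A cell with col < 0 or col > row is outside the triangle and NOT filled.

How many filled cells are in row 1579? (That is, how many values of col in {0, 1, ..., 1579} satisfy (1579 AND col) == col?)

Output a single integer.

Answer: 64

Derivation:
1579 in binary = 11000101011
popcount(1579) = number of 1-bits in 11000101011 = 6
A col c satisfies (1579 AND c) == c iff every set bit of c is also set in 1579; each of the 6 set bits of 1579 can independently be on or off in c.
count = 2^6 = 64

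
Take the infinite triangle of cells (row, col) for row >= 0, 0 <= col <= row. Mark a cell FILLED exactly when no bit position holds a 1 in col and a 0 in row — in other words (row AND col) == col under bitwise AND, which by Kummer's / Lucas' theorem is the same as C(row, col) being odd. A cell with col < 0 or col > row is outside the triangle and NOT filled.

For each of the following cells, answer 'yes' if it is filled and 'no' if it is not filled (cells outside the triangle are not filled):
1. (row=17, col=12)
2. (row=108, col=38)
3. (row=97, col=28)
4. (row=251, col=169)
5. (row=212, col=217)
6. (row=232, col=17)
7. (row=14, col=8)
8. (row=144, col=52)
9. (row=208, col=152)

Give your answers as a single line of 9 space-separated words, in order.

(17,12): row=0b10001, col=0b1100, row AND col = 0b0 = 0; 0 != 12 -> empty
(108,38): row=0b1101100, col=0b100110, row AND col = 0b100100 = 36; 36 != 38 -> empty
(97,28): row=0b1100001, col=0b11100, row AND col = 0b0 = 0; 0 != 28 -> empty
(251,169): row=0b11111011, col=0b10101001, row AND col = 0b10101001 = 169; 169 == 169 -> filled
(212,217): col outside [0, 212] -> not filled
(232,17): row=0b11101000, col=0b10001, row AND col = 0b0 = 0; 0 != 17 -> empty
(14,8): row=0b1110, col=0b1000, row AND col = 0b1000 = 8; 8 == 8 -> filled
(144,52): row=0b10010000, col=0b110100, row AND col = 0b10000 = 16; 16 != 52 -> empty
(208,152): row=0b11010000, col=0b10011000, row AND col = 0b10010000 = 144; 144 != 152 -> empty

Answer: no no no yes no no yes no no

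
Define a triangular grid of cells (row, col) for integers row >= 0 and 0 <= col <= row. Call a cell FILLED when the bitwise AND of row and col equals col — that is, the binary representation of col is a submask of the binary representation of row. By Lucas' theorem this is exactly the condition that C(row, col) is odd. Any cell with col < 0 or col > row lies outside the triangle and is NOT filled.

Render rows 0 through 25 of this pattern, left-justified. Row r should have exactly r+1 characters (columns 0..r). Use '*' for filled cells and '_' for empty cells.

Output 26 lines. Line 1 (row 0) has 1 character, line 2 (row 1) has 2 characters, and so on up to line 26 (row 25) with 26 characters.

r0=0: *
r1=1: **
r2=10: *_*
r3=11: ****
r4=100: *___*
r5=101: **__**
r6=110: *_*_*_*
r7=111: ********
r8=1000: *_______*
r9=1001: **______**
r10=1010: *_*_____*_*
r11=1011: ****____****
r12=1100: *___*___*___*
r13=1101: **__**__**__**
r14=1110: *_*_*_*_*_*_*_*
r15=1111: ****************
r16=10000: *_______________*
r17=10001: **______________**
r18=10010: *_*_____________*_*
r19=10011: ****____________****
r20=10100: *___*___________*___*
r21=10101: **__**__________**__**
r22=10110: *_*_*_*_________*_*_*_*
r23=10111: ********________********
r24=11000: *_______*_______*_______*
r25=11001: **______**______**______**

Answer: *
**
*_*
****
*___*
**__**
*_*_*_*
********
*_______*
**______**
*_*_____*_*
****____****
*___*___*___*
**__**__**__**
*_*_*_*_*_*_*_*
****************
*_______________*
**______________**
*_*_____________*_*
****____________****
*___*___________*___*
**__**__________**__**
*_*_*_*_________*_*_*_*
********________********
*_______*_______*_______*
**______**______**______**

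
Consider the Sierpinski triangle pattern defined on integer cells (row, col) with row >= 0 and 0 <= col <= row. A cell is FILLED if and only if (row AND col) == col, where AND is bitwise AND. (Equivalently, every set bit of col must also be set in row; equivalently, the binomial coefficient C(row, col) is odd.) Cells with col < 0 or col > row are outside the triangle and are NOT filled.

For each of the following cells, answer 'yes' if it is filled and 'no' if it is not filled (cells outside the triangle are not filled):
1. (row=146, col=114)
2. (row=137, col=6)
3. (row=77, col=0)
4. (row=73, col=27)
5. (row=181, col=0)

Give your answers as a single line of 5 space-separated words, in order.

Answer: no no yes no yes

Derivation:
(146,114): row=0b10010010, col=0b1110010, row AND col = 0b10010 = 18; 18 != 114 -> empty
(137,6): row=0b10001001, col=0b110, row AND col = 0b0 = 0; 0 != 6 -> empty
(77,0): row=0b1001101, col=0b0, row AND col = 0b0 = 0; 0 == 0 -> filled
(73,27): row=0b1001001, col=0b11011, row AND col = 0b1001 = 9; 9 != 27 -> empty
(181,0): row=0b10110101, col=0b0, row AND col = 0b0 = 0; 0 == 0 -> filled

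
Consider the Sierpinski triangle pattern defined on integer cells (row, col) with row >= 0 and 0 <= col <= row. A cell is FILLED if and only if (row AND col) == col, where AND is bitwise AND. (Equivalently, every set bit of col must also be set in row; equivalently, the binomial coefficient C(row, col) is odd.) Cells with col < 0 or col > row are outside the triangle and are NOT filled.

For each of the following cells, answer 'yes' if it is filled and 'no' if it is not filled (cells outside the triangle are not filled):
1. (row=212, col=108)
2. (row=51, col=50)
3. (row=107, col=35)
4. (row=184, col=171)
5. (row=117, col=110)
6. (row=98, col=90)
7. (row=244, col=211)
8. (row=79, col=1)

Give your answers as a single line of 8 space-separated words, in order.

(212,108): row=0b11010100, col=0b1101100, row AND col = 0b1000100 = 68; 68 != 108 -> empty
(51,50): row=0b110011, col=0b110010, row AND col = 0b110010 = 50; 50 == 50 -> filled
(107,35): row=0b1101011, col=0b100011, row AND col = 0b100011 = 35; 35 == 35 -> filled
(184,171): row=0b10111000, col=0b10101011, row AND col = 0b10101000 = 168; 168 != 171 -> empty
(117,110): row=0b1110101, col=0b1101110, row AND col = 0b1100100 = 100; 100 != 110 -> empty
(98,90): row=0b1100010, col=0b1011010, row AND col = 0b1000010 = 66; 66 != 90 -> empty
(244,211): row=0b11110100, col=0b11010011, row AND col = 0b11010000 = 208; 208 != 211 -> empty
(79,1): row=0b1001111, col=0b1, row AND col = 0b1 = 1; 1 == 1 -> filled

Answer: no yes yes no no no no yes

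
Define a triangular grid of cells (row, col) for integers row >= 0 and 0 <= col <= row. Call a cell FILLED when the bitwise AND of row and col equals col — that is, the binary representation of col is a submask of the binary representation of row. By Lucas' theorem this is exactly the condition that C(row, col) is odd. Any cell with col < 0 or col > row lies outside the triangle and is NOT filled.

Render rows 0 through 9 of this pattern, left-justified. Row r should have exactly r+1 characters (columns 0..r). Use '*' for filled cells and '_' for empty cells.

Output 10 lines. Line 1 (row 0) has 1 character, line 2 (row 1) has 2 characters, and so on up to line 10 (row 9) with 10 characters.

r0=0: *
r1=1: **
r2=10: *_*
r3=11: ****
r4=100: *___*
r5=101: **__**
r6=110: *_*_*_*
r7=111: ********
r8=1000: *_______*
r9=1001: **______**

Answer: *
**
*_*
****
*___*
**__**
*_*_*_*
********
*_______*
**______**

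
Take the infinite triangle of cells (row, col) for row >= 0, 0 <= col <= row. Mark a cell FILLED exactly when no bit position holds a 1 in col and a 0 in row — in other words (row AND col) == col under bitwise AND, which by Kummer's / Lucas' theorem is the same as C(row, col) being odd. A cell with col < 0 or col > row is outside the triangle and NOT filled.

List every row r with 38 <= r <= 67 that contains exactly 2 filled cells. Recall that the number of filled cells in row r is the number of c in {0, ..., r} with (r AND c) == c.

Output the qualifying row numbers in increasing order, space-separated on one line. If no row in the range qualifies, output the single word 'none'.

Answer: 64

Derivation:
Row r has 2^popcount(r) filled cells, so we need popcount(r) = log2(2) = 1.
Scan r = 38..67 and keep those with exactly 1 one-bits:
r=38=100110 popcount=3 -> skip
r=39=100111 popcount=4 -> skip
r=40=101000 popcount=2 -> skip
r=41=101001 popcount=3 -> skip
r=42=101010 popcount=3 -> skip
r=43=101011 popcount=4 -> skip
r=44=101100 popcount=3 -> skip
r=45=101101 popcount=4 -> skip
r=46=101110 popcount=4 -> skip
r=47=101111 popcount=5 -> skip
r=48=110000 popcount=2 -> skip
r=49=110001 popcount=3 -> skip
r=50=110010 popcount=3 -> skip
r=51=110011 popcount=4 -> skip
r=52=110100 popcount=3 -> skip
r=53=110101 popcount=4 -> skip
r=54=110110 popcount=4 -> skip
r=55=110111 popcount=5 -> skip
r=56=111000 popcount=3 -> skip
r=57=111001 popcount=4 -> skip
r=58=111010 popcount=4 -> skip
r=59=111011 popcount=5 -> skip
r=60=111100 popcount=4 -> skip
r=61=111101 popcount=5 -> skip
r=62=111110 popcount=5 -> skip
r=63=111111 popcount=6 -> skip
r=64=1000000 popcount=1 -> KEEP
r=65=1000001 popcount=2 -> skip
r=66=1000010 popcount=2 -> skip
r=67=1000011 popcount=3 -> skip
Kept rows: 64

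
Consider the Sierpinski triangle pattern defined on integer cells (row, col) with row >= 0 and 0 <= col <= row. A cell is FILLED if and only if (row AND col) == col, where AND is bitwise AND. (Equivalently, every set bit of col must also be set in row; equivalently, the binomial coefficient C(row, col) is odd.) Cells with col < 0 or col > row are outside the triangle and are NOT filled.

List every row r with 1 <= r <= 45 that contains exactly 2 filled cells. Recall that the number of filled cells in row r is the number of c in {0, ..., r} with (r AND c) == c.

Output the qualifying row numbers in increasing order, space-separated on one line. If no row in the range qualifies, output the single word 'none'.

Answer: 1 2 4 8 16 32

Derivation:
Row r has 2^popcount(r) filled cells, so we need popcount(r) = log2(2) = 1.
Scan r = 1..45 and keep those with exactly 1 one-bits:
r=1=1 popcount=1 -> KEEP
r=2=10 popcount=1 -> KEEP
r=3=11 popcount=2 -> skip
r=4=100 popcount=1 -> KEEP
r=5=101 popcount=2 -> skip
r=6=110 popcount=2 -> skip
r=7=111 popcount=3 -> skip
r=8=1000 popcount=1 -> KEEP
r=9=1001 popcount=2 -> skip
r=10=1010 popcount=2 -> skip
r=11=1011 popcount=3 -> skip
r=12=1100 popcount=2 -> skip
r=13=1101 popcount=3 -> skip
r=14=1110 popcount=3 -> skip
r=15=1111 popcount=4 -> skip
r=16=10000 popcount=1 -> KEEP
r=17=10001 popcount=2 -> skip
r=18=10010 popcount=2 -> skip
r=19=10011 popcount=3 -> skip
r=20=10100 popcount=2 -> skip
r=21=10101 popcount=3 -> skip
r=22=10110 popcount=3 -> skip
r=23=10111 popcount=4 -> skip
r=24=11000 popcount=2 -> skip
r=25=11001 popcount=3 -> skip
r=26=11010 popcount=3 -> skip
r=27=11011 popcount=4 -> skip
r=28=11100 popcount=3 -> skip
r=29=11101 popcount=4 -> skip
r=30=11110 popcount=4 -> skip
r=31=11111 popcount=5 -> skip
r=32=100000 popcount=1 -> KEEP
r=33=100001 popcount=2 -> skip
r=34=100010 popcount=2 -> skip
r=35=100011 popcount=3 -> skip
r=36=100100 popcount=2 -> skip
r=37=100101 popcount=3 -> skip
r=38=100110 popcount=3 -> skip
r=39=100111 popcount=4 -> skip
r=40=101000 popcount=2 -> skip
r=41=101001 popcount=3 -> skip
r=42=101010 popcount=3 -> skip
r=43=101011 popcount=4 -> skip
r=44=101100 popcount=3 -> skip
r=45=101101 popcount=4 -> skip
Kept rows: 1 2 4 8 16 32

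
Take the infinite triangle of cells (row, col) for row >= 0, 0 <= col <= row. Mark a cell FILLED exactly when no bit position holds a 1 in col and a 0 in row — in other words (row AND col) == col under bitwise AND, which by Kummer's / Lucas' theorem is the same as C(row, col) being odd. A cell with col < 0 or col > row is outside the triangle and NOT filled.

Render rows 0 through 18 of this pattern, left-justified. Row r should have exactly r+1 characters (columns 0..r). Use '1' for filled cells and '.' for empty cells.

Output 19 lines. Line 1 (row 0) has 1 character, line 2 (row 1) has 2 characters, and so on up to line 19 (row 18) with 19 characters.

Answer: 1
11
1.1
1111
1...1
11..11
1.1.1.1
11111111
1.......1
11......11
1.1.....1.1
1111....1111
1...1...1...1
11..11..11..11
1.1.1.1.1.1.1.1
1111111111111111
1...............1
11..............11
1.1.............1.1

Derivation:
r0=0: 1
r1=1: 11
r2=10: 1.1
r3=11: 1111
r4=100: 1...1
r5=101: 11..11
r6=110: 1.1.1.1
r7=111: 11111111
r8=1000: 1.......1
r9=1001: 11......11
r10=1010: 1.1.....1.1
r11=1011: 1111....1111
r12=1100: 1...1...1...1
r13=1101: 11..11..11..11
r14=1110: 1.1.1.1.1.1.1.1
r15=1111: 1111111111111111
r16=10000: 1...............1
r17=10001: 11..............11
r18=10010: 1.1.............1.1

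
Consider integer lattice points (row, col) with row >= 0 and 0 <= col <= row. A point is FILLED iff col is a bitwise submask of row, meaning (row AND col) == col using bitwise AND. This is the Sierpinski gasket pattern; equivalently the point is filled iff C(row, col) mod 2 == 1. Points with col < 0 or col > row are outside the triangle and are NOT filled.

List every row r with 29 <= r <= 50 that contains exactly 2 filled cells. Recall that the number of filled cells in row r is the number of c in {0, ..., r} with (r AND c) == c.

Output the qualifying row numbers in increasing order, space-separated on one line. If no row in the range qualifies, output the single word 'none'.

Answer: 32

Derivation:
Row r has 2^popcount(r) filled cells, so we need popcount(r) = log2(2) = 1.
Scan r = 29..50 and keep those with exactly 1 one-bits:
r=29=11101 popcount=4 -> skip
r=30=11110 popcount=4 -> skip
r=31=11111 popcount=5 -> skip
r=32=100000 popcount=1 -> KEEP
r=33=100001 popcount=2 -> skip
r=34=100010 popcount=2 -> skip
r=35=100011 popcount=3 -> skip
r=36=100100 popcount=2 -> skip
r=37=100101 popcount=3 -> skip
r=38=100110 popcount=3 -> skip
r=39=100111 popcount=4 -> skip
r=40=101000 popcount=2 -> skip
r=41=101001 popcount=3 -> skip
r=42=101010 popcount=3 -> skip
r=43=101011 popcount=4 -> skip
r=44=101100 popcount=3 -> skip
r=45=101101 popcount=4 -> skip
r=46=101110 popcount=4 -> skip
r=47=101111 popcount=5 -> skip
r=48=110000 popcount=2 -> skip
r=49=110001 popcount=3 -> skip
r=50=110010 popcount=3 -> skip
Kept rows: 32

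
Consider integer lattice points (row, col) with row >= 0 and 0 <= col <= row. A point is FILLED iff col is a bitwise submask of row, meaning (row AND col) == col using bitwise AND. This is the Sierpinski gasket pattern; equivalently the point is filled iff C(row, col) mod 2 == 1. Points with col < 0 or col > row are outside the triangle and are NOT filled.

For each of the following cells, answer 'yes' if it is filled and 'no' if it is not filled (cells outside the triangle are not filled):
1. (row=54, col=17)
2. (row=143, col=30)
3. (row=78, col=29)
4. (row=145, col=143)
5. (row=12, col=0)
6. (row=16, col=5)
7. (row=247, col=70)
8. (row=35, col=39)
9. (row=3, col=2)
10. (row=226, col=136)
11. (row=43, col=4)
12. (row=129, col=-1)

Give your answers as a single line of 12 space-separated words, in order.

(54,17): row=0b110110, col=0b10001, row AND col = 0b10000 = 16; 16 != 17 -> empty
(143,30): row=0b10001111, col=0b11110, row AND col = 0b1110 = 14; 14 != 30 -> empty
(78,29): row=0b1001110, col=0b11101, row AND col = 0b1100 = 12; 12 != 29 -> empty
(145,143): row=0b10010001, col=0b10001111, row AND col = 0b10000001 = 129; 129 != 143 -> empty
(12,0): row=0b1100, col=0b0, row AND col = 0b0 = 0; 0 == 0 -> filled
(16,5): row=0b10000, col=0b101, row AND col = 0b0 = 0; 0 != 5 -> empty
(247,70): row=0b11110111, col=0b1000110, row AND col = 0b1000110 = 70; 70 == 70 -> filled
(35,39): col outside [0, 35] -> not filled
(3,2): row=0b11, col=0b10, row AND col = 0b10 = 2; 2 == 2 -> filled
(226,136): row=0b11100010, col=0b10001000, row AND col = 0b10000000 = 128; 128 != 136 -> empty
(43,4): row=0b101011, col=0b100, row AND col = 0b0 = 0; 0 != 4 -> empty
(129,-1): col outside [0, 129] -> not filled

Answer: no no no no yes no yes no yes no no no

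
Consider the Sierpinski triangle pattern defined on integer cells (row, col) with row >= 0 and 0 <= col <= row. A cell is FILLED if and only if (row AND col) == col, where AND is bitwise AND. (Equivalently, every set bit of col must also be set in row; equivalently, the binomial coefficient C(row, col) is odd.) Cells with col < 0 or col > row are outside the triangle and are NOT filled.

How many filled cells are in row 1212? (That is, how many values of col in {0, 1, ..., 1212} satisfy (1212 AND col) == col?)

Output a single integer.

1212 in binary = 10010111100
popcount(1212) = number of 1-bits in 10010111100 = 6
A col c satisfies (1212 AND c) == c iff every set bit of c is also set in 1212; each of the 6 set bits of 1212 can independently be on or off in c.
count = 2^6 = 64

Answer: 64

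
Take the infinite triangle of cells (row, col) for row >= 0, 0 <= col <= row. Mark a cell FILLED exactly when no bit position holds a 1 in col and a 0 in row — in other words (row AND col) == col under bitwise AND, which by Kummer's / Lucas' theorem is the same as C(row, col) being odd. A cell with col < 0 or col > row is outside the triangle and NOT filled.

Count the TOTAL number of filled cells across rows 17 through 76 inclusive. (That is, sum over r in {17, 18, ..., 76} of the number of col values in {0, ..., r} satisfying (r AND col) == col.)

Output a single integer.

r17=10001 pc2: +4 =4
r18=10010 pc2: +4 =8
r19=10011 pc3: +8 =16
r20=10100 pc2: +4 =20
r21=10101 pc3: +8 =28
r22=10110 pc3: +8 =36
r23=10111 pc4: +16 =52
r24=11000 pc2: +4 =56
r25=11001 pc3: +8 =64
r26=11010 pc3: +8 =72
r27=11011 pc4: +16 =88
r28=11100 pc3: +8 =96
r29=11101 pc4: +16 =112
r30=11110 pc4: +16 =128
r31=11111 pc5: +32 =160
r32=100000 pc1: +2 =162
r33=100001 pc2: +4 =166
r34=100010 pc2: +4 =170
r35=100011 pc3: +8 =178
r36=100100 pc2: +4 =182
r37=100101 pc3: +8 =190
r38=100110 pc3: +8 =198
r39=100111 pc4: +16 =214
r40=101000 pc2: +4 =218
r41=101001 pc3: +8 =226
r42=101010 pc3: +8 =234
r43=101011 pc4: +16 =250
r44=101100 pc3: +8 =258
r45=101101 pc4: +16 =274
r46=101110 pc4: +16 =290
r47=101111 pc5: +32 =322
r48=110000 pc2: +4 =326
r49=110001 pc3: +8 =334
r50=110010 pc3: +8 =342
r51=110011 pc4: +16 =358
r52=110100 pc3: +8 =366
r53=110101 pc4: +16 =382
r54=110110 pc4: +16 =398
r55=110111 pc5: +32 =430
r56=111000 pc3: +8 =438
r57=111001 pc4: +16 =454
r58=111010 pc4: +16 =470
r59=111011 pc5: +32 =502
r60=111100 pc4: +16 =518
r61=111101 pc5: +32 =550
r62=111110 pc5: +32 =582
r63=111111 pc6: +64 =646
r64=1000000 pc1: +2 =648
r65=1000001 pc2: +4 =652
r66=1000010 pc2: +4 =656
r67=1000011 pc3: +8 =664
r68=1000100 pc2: +4 =668
r69=1000101 pc3: +8 =676
r70=1000110 pc3: +8 =684
r71=1000111 pc4: +16 =700
r72=1001000 pc2: +4 =704
r73=1001001 pc3: +8 =712
r74=1001010 pc3: +8 =720
r75=1001011 pc4: +16 =736
r76=1001100 pc3: +8 =744

Answer: 744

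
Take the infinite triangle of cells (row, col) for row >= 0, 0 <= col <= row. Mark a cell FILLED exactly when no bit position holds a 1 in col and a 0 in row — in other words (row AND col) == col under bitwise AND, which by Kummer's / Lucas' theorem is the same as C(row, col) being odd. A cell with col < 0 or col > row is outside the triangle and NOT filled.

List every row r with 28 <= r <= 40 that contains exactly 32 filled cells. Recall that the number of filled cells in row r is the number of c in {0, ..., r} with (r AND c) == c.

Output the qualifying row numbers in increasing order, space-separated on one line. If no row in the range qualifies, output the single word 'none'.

Row r has 2^popcount(r) filled cells, so we need popcount(r) = log2(32) = 5.
Scan r = 28..40 and keep those with exactly 5 one-bits:
r=28=11100 popcount=3 -> skip
r=29=11101 popcount=4 -> skip
r=30=11110 popcount=4 -> skip
r=31=11111 popcount=5 -> KEEP
r=32=100000 popcount=1 -> skip
r=33=100001 popcount=2 -> skip
r=34=100010 popcount=2 -> skip
r=35=100011 popcount=3 -> skip
r=36=100100 popcount=2 -> skip
r=37=100101 popcount=3 -> skip
r=38=100110 popcount=3 -> skip
r=39=100111 popcount=4 -> skip
r=40=101000 popcount=2 -> skip
Kept rows: 31

Answer: 31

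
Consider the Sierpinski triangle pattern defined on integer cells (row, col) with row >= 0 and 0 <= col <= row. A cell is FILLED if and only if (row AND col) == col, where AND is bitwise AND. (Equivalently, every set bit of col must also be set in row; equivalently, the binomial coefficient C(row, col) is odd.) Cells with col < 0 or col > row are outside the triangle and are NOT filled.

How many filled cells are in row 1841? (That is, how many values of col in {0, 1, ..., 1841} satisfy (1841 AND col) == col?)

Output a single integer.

Answer: 64

Derivation:
1841 in binary = 11100110001
popcount(1841) = number of 1-bits in 11100110001 = 6
A col c satisfies (1841 AND c) == c iff every set bit of c is also set in 1841; each of the 6 set bits of 1841 can independently be on or off in c.
count = 2^6 = 64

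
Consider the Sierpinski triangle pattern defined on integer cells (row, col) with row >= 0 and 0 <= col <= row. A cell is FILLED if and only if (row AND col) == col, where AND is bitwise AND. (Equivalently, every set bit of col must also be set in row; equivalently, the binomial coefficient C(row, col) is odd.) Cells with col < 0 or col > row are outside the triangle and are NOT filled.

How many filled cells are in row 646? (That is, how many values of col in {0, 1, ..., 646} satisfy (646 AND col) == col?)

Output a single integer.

646 in binary = 1010000110
popcount(646) = number of 1-bits in 1010000110 = 4
A col c satisfies (646 AND c) == c iff every set bit of c is also set in 646; each of the 4 set bits of 646 can independently be on or off in c.
count = 2^4 = 16

Answer: 16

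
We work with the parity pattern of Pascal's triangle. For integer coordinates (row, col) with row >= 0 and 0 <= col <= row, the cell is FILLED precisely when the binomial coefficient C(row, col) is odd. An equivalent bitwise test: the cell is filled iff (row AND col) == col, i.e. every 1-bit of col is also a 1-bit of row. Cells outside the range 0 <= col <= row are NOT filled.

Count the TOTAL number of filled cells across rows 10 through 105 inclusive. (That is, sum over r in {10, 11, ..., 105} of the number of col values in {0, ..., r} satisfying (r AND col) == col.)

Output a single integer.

Answer: 1314

Derivation:
r10=1010 pc2: +4 =4
r11=1011 pc3: +8 =12
r12=1100 pc2: +4 =16
r13=1101 pc3: +8 =24
r14=1110 pc3: +8 =32
r15=1111 pc4: +16 =48
r16=10000 pc1: +2 =50
r17=10001 pc2: +4 =54
r18=10010 pc2: +4 =58
r19=10011 pc3: +8 =66
r20=10100 pc2: +4 =70
r21=10101 pc3: +8 =78
r22=10110 pc3: +8 =86
r23=10111 pc4: +16 =102
r24=11000 pc2: +4 =106
r25=11001 pc3: +8 =114
r26=11010 pc3: +8 =122
r27=11011 pc4: +16 =138
r28=11100 pc3: +8 =146
r29=11101 pc4: +16 =162
r30=11110 pc4: +16 =178
r31=11111 pc5: +32 =210
r32=100000 pc1: +2 =212
r33=100001 pc2: +4 =216
r34=100010 pc2: +4 =220
r35=100011 pc3: +8 =228
r36=100100 pc2: +4 =232
r37=100101 pc3: +8 =240
r38=100110 pc3: +8 =248
r39=100111 pc4: +16 =264
r40=101000 pc2: +4 =268
r41=101001 pc3: +8 =276
r42=101010 pc3: +8 =284
r43=101011 pc4: +16 =300
r44=101100 pc3: +8 =308
r45=101101 pc4: +16 =324
r46=101110 pc4: +16 =340
r47=101111 pc5: +32 =372
r48=110000 pc2: +4 =376
r49=110001 pc3: +8 =384
r50=110010 pc3: +8 =392
r51=110011 pc4: +16 =408
r52=110100 pc3: +8 =416
r53=110101 pc4: +16 =432
r54=110110 pc4: +16 =448
r55=110111 pc5: +32 =480
r56=111000 pc3: +8 =488
r57=111001 pc4: +16 =504
r58=111010 pc4: +16 =520
r59=111011 pc5: +32 =552
r60=111100 pc4: +16 =568
r61=111101 pc5: +32 =600
r62=111110 pc5: +32 =632
r63=111111 pc6: +64 =696
r64=1000000 pc1: +2 =698
r65=1000001 pc2: +4 =702
r66=1000010 pc2: +4 =706
r67=1000011 pc3: +8 =714
r68=1000100 pc2: +4 =718
r69=1000101 pc3: +8 =726
r70=1000110 pc3: +8 =734
r71=1000111 pc4: +16 =750
r72=1001000 pc2: +4 =754
r73=1001001 pc3: +8 =762
r74=1001010 pc3: +8 =770
r75=1001011 pc4: +16 =786
r76=1001100 pc3: +8 =794
r77=1001101 pc4: +16 =810
r78=1001110 pc4: +16 =826
r79=1001111 pc5: +32 =858
r80=1010000 pc2: +4 =862
r81=1010001 pc3: +8 =870
r82=1010010 pc3: +8 =878
r83=1010011 pc4: +16 =894
r84=1010100 pc3: +8 =902
r85=1010101 pc4: +16 =918
r86=1010110 pc4: +16 =934
r87=1010111 pc5: +32 =966
r88=1011000 pc3: +8 =974
r89=1011001 pc4: +16 =990
r90=1011010 pc4: +16 =1006
r91=1011011 pc5: +32 =1038
r92=1011100 pc4: +16 =1054
r93=1011101 pc5: +32 =1086
r94=1011110 pc5: +32 =1118
r95=1011111 pc6: +64 =1182
r96=1100000 pc2: +4 =1186
r97=1100001 pc3: +8 =1194
r98=1100010 pc3: +8 =1202
r99=1100011 pc4: +16 =1218
r100=1100100 pc3: +8 =1226
r101=1100101 pc4: +16 =1242
r102=1100110 pc4: +16 =1258
r103=1100111 pc5: +32 =1290
r104=1101000 pc3: +8 =1298
r105=1101001 pc4: +16 =1314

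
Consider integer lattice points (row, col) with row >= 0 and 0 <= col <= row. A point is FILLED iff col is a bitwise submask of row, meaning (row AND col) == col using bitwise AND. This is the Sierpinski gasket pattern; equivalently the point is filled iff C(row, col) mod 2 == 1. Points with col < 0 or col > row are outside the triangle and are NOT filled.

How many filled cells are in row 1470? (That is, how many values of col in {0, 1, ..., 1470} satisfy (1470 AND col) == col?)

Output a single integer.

Answer: 256

Derivation:
1470 in binary = 10110111110
popcount(1470) = number of 1-bits in 10110111110 = 8
A col c satisfies (1470 AND c) == c iff every set bit of c is also set in 1470; each of the 8 set bits of 1470 can independently be on or off in c.
count = 2^8 = 256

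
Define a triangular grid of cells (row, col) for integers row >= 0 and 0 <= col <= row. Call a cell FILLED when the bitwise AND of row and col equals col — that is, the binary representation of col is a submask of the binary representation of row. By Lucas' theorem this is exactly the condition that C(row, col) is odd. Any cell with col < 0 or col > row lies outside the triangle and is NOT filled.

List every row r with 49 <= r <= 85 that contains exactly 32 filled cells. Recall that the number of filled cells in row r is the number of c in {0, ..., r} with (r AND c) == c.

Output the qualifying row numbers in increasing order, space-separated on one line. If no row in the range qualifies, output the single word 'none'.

Answer: 55 59 61 62 79

Derivation:
Row r has 2^popcount(r) filled cells, so we need popcount(r) = log2(32) = 5.
Scan r = 49..85 and keep those with exactly 5 one-bits:
r=49=110001 popcount=3 -> skip
r=50=110010 popcount=3 -> skip
r=51=110011 popcount=4 -> skip
r=52=110100 popcount=3 -> skip
r=53=110101 popcount=4 -> skip
r=54=110110 popcount=4 -> skip
r=55=110111 popcount=5 -> KEEP
r=56=111000 popcount=3 -> skip
r=57=111001 popcount=4 -> skip
r=58=111010 popcount=4 -> skip
r=59=111011 popcount=5 -> KEEP
r=60=111100 popcount=4 -> skip
r=61=111101 popcount=5 -> KEEP
r=62=111110 popcount=5 -> KEEP
r=63=111111 popcount=6 -> skip
r=64=1000000 popcount=1 -> skip
r=65=1000001 popcount=2 -> skip
r=66=1000010 popcount=2 -> skip
r=67=1000011 popcount=3 -> skip
r=68=1000100 popcount=2 -> skip
r=69=1000101 popcount=3 -> skip
r=70=1000110 popcount=3 -> skip
r=71=1000111 popcount=4 -> skip
r=72=1001000 popcount=2 -> skip
r=73=1001001 popcount=3 -> skip
r=74=1001010 popcount=3 -> skip
r=75=1001011 popcount=4 -> skip
r=76=1001100 popcount=3 -> skip
r=77=1001101 popcount=4 -> skip
r=78=1001110 popcount=4 -> skip
r=79=1001111 popcount=5 -> KEEP
r=80=1010000 popcount=2 -> skip
r=81=1010001 popcount=3 -> skip
r=82=1010010 popcount=3 -> skip
r=83=1010011 popcount=4 -> skip
r=84=1010100 popcount=3 -> skip
r=85=1010101 popcount=4 -> skip
Kept rows: 55 59 61 62 79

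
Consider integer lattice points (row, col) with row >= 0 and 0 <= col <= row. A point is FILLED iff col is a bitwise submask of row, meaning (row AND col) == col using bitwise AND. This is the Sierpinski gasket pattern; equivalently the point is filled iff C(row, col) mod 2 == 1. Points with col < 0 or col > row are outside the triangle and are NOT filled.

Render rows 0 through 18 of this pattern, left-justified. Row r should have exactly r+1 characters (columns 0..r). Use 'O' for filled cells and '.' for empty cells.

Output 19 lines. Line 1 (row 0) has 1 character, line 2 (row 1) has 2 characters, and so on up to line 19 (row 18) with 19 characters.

r0=0: O
r1=1: OO
r2=10: O.O
r3=11: OOOO
r4=100: O...O
r5=101: OO..OO
r6=110: O.O.O.O
r7=111: OOOOOOOO
r8=1000: O.......O
r9=1001: OO......OO
r10=1010: O.O.....O.O
r11=1011: OOOO....OOOO
r12=1100: O...O...O...O
r13=1101: OO..OO..OO..OO
r14=1110: O.O.O.O.O.O.O.O
r15=1111: OOOOOOOOOOOOOOOO
r16=10000: O...............O
r17=10001: OO..............OO
r18=10010: O.O.............O.O

Answer: O
OO
O.O
OOOO
O...O
OO..OO
O.O.O.O
OOOOOOOO
O.......O
OO......OO
O.O.....O.O
OOOO....OOOO
O...O...O...O
OO..OO..OO..OO
O.O.O.O.O.O.O.O
OOOOOOOOOOOOOOOO
O...............O
OO..............OO
O.O.............O.O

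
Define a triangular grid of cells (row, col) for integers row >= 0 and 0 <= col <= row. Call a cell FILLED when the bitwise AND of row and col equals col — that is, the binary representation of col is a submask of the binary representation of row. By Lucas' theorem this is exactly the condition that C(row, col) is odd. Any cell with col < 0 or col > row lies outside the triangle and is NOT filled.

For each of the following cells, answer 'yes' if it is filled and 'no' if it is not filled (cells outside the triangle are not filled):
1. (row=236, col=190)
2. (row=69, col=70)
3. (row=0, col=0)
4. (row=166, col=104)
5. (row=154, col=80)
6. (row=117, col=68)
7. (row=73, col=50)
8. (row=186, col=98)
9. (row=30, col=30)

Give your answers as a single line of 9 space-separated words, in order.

(236,190): row=0b11101100, col=0b10111110, row AND col = 0b10101100 = 172; 172 != 190 -> empty
(69,70): col outside [0, 69] -> not filled
(0,0): row=0b0, col=0b0, row AND col = 0b0 = 0; 0 == 0 -> filled
(166,104): row=0b10100110, col=0b1101000, row AND col = 0b100000 = 32; 32 != 104 -> empty
(154,80): row=0b10011010, col=0b1010000, row AND col = 0b10000 = 16; 16 != 80 -> empty
(117,68): row=0b1110101, col=0b1000100, row AND col = 0b1000100 = 68; 68 == 68 -> filled
(73,50): row=0b1001001, col=0b110010, row AND col = 0b0 = 0; 0 != 50 -> empty
(186,98): row=0b10111010, col=0b1100010, row AND col = 0b100010 = 34; 34 != 98 -> empty
(30,30): row=0b11110, col=0b11110, row AND col = 0b11110 = 30; 30 == 30 -> filled

Answer: no no yes no no yes no no yes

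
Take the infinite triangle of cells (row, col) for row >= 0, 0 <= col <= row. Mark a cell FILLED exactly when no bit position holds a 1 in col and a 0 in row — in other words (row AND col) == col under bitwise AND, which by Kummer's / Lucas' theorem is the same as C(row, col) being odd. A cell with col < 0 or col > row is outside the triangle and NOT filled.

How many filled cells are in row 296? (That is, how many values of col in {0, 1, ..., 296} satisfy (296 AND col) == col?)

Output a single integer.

Answer: 8

Derivation:
296 in binary = 100101000
popcount(296) = number of 1-bits in 100101000 = 3
A col c satisfies (296 AND c) == c iff every set bit of c is also set in 296; each of the 3 set bits of 296 can independently be on or off in c.
count = 2^3 = 8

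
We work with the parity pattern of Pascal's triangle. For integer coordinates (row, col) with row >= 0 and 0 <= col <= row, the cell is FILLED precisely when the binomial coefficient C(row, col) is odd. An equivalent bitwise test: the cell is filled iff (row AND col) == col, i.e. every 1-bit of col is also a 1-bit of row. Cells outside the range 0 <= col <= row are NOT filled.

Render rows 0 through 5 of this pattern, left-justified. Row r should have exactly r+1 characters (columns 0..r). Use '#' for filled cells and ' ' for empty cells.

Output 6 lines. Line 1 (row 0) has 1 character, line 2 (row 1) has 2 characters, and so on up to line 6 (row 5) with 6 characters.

r0=0: #
r1=1: ##
r2=10: # #
r3=11: ####
r4=100: #   #
r5=101: ##  ##

Answer: #
##
# #
####
#   #
##  ##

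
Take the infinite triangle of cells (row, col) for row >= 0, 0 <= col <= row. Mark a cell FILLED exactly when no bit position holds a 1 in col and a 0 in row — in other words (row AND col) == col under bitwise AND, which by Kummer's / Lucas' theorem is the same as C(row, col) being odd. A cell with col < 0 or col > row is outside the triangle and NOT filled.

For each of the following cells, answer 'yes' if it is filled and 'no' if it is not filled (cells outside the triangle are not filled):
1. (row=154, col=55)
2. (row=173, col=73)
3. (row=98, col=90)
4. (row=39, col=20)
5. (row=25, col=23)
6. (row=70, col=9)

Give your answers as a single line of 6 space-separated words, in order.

Answer: no no no no no no

Derivation:
(154,55): row=0b10011010, col=0b110111, row AND col = 0b10010 = 18; 18 != 55 -> empty
(173,73): row=0b10101101, col=0b1001001, row AND col = 0b1001 = 9; 9 != 73 -> empty
(98,90): row=0b1100010, col=0b1011010, row AND col = 0b1000010 = 66; 66 != 90 -> empty
(39,20): row=0b100111, col=0b10100, row AND col = 0b100 = 4; 4 != 20 -> empty
(25,23): row=0b11001, col=0b10111, row AND col = 0b10001 = 17; 17 != 23 -> empty
(70,9): row=0b1000110, col=0b1001, row AND col = 0b0 = 0; 0 != 9 -> empty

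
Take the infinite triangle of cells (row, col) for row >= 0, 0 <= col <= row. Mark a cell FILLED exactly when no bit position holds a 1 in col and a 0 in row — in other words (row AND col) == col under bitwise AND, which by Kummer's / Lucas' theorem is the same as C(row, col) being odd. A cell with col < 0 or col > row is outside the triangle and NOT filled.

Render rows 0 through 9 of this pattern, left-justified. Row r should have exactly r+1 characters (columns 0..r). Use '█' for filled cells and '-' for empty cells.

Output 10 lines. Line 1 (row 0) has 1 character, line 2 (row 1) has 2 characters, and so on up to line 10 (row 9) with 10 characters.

r0=0: █
r1=1: ██
r2=10: █-█
r3=11: ████
r4=100: █---█
r5=101: ██--██
r6=110: █-█-█-█
r7=111: ████████
r8=1000: █-------█
r9=1001: ██------██

Answer: █
██
█-█
████
█---█
██--██
█-█-█-█
████████
█-------█
██------██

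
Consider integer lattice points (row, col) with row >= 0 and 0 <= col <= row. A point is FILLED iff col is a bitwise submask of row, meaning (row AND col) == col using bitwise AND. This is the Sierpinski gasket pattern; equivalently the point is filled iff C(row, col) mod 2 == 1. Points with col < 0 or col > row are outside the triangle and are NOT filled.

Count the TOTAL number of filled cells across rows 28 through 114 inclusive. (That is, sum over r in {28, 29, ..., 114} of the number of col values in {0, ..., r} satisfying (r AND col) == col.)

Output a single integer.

Answer: 1408

Derivation:
r28=11100 pc3: +8 =8
r29=11101 pc4: +16 =24
r30=11110 pc4: +16 =40
r31=11111 pc5: +32 =72
r32=100000 pc1: +2 =74
r33=100001 pc2: +4 =78
r34=100010 pc2: +4 =82
r35=100011 pc3: +8 =90
r36=100100 pc2: +4 =94
r37=100101 pc3: +8 =102
r38=100110 pc3: +8 =110
r39=100111 pc4: +16 =126
r40=101000 pc2: +4 =130
r41=101001 pc3: +8 =138
r42=101010 pc3: +8 =146
r43=101011 pc4: +16 =162
r44=101100 pc3: +8 =170
r45=101101 pc4: +16 =186
r46=101110 pc4: +16 =202
r47=101111 pc5: +32 =234
r48=110000 pc2: +4 =238
r49=110001 pc3: +8 =246
r50=110010 pc3: +8 =254
r51=110011 pc4: +16 =270
r52=110100 pc3: +8 =278
r53=110101 pc4: +16 =294
r54=110110 pc4: +16 =310
r55=110111 pc5: +32 =342
r56=111000 pc3: +8 =350
r57=111001 pc4: +16 =366
r58=111010 pc4: +16 =382
r59=111011 pc5: +32 =414
r60=111100 pc4: +16 =430
r61=111101 pc5: +32 =462
r62=111110 pc5: +32 =494
r63=111111 pc6: +64 =558
r64=1000000 pc1: +2 =560
r65=1000001 pc2: +4 =564
r66=1000010 pc2: +4 =568
r67=1000011 pc3: +8 =576
r68=1000100 pc2: +4 =580
r69=1000101 pc3: +8 =588
r70=1000110 pc3: +8 =596
r71=1000111 pc4: +16 =612
r72=1001000 pc2: +4 =616
r73=1001001 pc3: +8 =624
r74=1001010 pc3: +8 =632
r75=1001011 pc4: +16 =648
r76=1001100 pc3: +8 =656
r77=1001101 pc4: +16 =672
r78=1001110 pc4: +16 =688
r79=1001111 pc5: +32 =720
r80=1010000 pc2: +4 =724
r81=1010001 pc3: +8 =732
r82=1010010 pc3: +8 =740
r83=1010011 pc4: +16 =756
r84=1010100 pc3: +8 =764
r85=1010101 pc4: +16 =780
r86=1010110 pc4: +16 =796
r87=1010111 pc5: +32 =828
r88=1011000 pc3: +8 =836
r89=1011001 pc4: +16 =852
r90=1011010 pc4: +16 =868
r91=1011011 pc5: +32 =900
r92=1011100 pc4: +16 =916
r93=1011101 pc5: +32 =948
r94=1011110 pc5: +32 =980
r95=1011111 pc6: +64 =1044
r96=1100000 pc2: +4 =1048
r97=1100001 pc3: +8 =1056
r98=1100010 pc3: +8 =1064
r99=1100011 pc4: +16 =1080
r100=1100100 pc3: +8 =1088
r101=1100101 pc4: +16 =1104
r102=1100110 pc4: +16 =1120
r103=1100111 pc5: +32 =1152
r104=1101000 pc3: +8 =1160
r105=1101001 pc4: +16 =1176
r106=1101010 pc4: +16 =1192
r107=1101011 pc5: +32 =1224
r108=1101100 pc4: +16 =1240
r109=1101101 pc5: +32 =1272
r110=1101110 pc5: +32 =1304
r111=1101111 pc6: +64 =1368
r112=1110000 pc3: +8 =1376
r113=1110001 pc4: +16 =1392
r114=1110010 pc4: +16 =1408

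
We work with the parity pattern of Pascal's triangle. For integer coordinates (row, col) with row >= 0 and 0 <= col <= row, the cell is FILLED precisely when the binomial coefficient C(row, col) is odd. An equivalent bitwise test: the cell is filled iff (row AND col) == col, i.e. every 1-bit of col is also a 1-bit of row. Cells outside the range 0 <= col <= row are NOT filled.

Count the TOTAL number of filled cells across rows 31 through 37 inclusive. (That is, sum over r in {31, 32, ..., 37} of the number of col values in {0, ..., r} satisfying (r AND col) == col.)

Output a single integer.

Answer: 62

Derivation:
r31=11111 pc5: +32 =32
r32=100000 pc1: +2 =34
r33=100001 pc2: +4 =38
r34=100010 pc2: +4 =42
r35=100011 pc3: +8 =50
r36=100100 pc2: +4 =54
r37=100101 pc3: +8 =62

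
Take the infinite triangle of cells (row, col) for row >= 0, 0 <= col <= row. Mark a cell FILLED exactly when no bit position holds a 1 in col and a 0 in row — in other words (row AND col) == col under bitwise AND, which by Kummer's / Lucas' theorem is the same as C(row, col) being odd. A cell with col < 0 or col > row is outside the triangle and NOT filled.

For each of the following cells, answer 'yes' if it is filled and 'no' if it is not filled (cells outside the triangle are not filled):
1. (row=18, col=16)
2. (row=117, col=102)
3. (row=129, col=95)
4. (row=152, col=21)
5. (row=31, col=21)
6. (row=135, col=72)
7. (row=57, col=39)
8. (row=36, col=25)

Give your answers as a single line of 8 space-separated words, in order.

(18,16): row=0b10010, col=0b10000, row AND col = 0b10000 = 16; 16 == 16 -> filled
(117,102): row=0b1110101, col=0b1100110, row AND col = 0b1100100 = 100; 100 != 102 -> empty
(129,95): row=0b10000001, col=0b1011111, row AND col = 0b1 = 1; 1 != 95 -> empty
(152,21): row=0b10011000, col=0b10101, row AND col = 0b10000 = 16; 16 != 21 -> empty
(31,21): row=0b11111, col=0b10101, row AND col = 0b10101 = 21; 21 == 21 -> filled
(135,72): row=0b10000111, col=0b1001000, row AND col = 0b0 = 0; 0 != 72 -> empty
(57,39): row=0b111001, col=0b100111, row AND col = 0b100001 = 33; 33 != 39 -> empty
(36,25): row=0b100100, col=0b11001, row AND col = 0b0 = 0; 0 != 25 -> empty

Answer: yes no no no yes no no no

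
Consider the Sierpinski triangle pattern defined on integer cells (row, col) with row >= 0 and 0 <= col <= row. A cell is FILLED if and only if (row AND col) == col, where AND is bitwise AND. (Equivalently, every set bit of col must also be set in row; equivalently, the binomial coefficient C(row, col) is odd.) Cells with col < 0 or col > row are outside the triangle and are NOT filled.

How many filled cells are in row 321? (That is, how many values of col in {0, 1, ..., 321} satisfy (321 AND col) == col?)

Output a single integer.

Answer: 8

Derivation:
321 in binary = 101000001
popcount(321) = number of 1-bits in 101000001 = 3
A col c satisfies (321 AND c) == c iff every set bit of c is also set in 321; each of the 3 set bits of 321 can independently be on or off in c.
count = 2^3 = 8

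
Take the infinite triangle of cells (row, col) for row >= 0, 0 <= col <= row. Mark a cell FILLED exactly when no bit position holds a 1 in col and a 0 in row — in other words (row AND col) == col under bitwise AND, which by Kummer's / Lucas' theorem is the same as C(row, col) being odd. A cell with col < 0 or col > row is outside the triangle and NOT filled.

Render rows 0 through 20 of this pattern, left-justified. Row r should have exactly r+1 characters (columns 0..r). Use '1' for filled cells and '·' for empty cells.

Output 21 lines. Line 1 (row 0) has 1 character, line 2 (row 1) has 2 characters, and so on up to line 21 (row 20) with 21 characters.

Answer: 1
11
1·1
1111
1···1
11··11
1·1·1·1
11111111
1·······1
11······11
1·1·····1·1
1111····1111
1···1···1···1
11··11··11··11
1·1·1·1·1·1·1·1
1111111111111111
1···············1
11··············11
1·1·············1·1
1111············1111
1···1···········1···1

Derivation:
r0=0: 1
r1=1: 11
r2=10: 1·1
r3=11: 1111
r4=100: 1···1
r5=101: 11··11
r6=110: 1·1·1·1
r7=111: 11111111
r8=1000: 1·······1
r9=1001: 11······11
r10=1010: 1·1·····1·1
r11=1011: 1111····1111
r12=1100: 1···1···1···1
r13=1101: 11··11··11··11
r14=1110: 1·1·1·1·1·1·1·1
r15=1111: 1111111111111111
r16=10000: 1···············1
r17=10001: 11··············11
r18=10010: 1·1·············1·1
r19=10011: 1111············1111
r20=10100: 1···1···········1···1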